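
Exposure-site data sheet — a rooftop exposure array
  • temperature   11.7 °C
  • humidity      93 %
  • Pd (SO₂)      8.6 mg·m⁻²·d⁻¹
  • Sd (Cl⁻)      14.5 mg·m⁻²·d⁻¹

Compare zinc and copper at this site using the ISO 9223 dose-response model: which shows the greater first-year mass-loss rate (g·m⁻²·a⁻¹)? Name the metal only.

copper

zinc: temperature factor f = -0.071·(1.7) = -0.1207
  Pd branch = 0.0129·Pd^0.44·e^(0.046·RH+f) = 2.125 μm/a
  Sd branch = 0.0175·Sd^0.57·e^(0.008·RH+0.085·T) = 0.4571 μm/a
  r_corr = 2.125 + 0.4571 = 2.582 μm/a
  mass loss = 2.582 μm/a × 7.14 g/cm³ = 18.43 g·m⁻²·a⁻¹
copper: T>10 °C ⇒ hinge -0.080·(11.7−10) = -0.1360
  SO₂ term: 0.0053·8.6^0.26·exp(0.059·93-0.1360) = 1.955
  Sd branch = 0.01025·Sd^0.27·e^(0.036·RH+0.049·T) = 1.065 μm/a
  sum: 1.955 + 1.065 → r_corr = 3.02 μm/a
  mass loss = 3.02 μm/a × 8.96 g/cm³ = 27.06 g·m⁻²·a⁻¹
Ordering by g·m⁻²·a⁻¹: copper (27.1) > zinc (18.4)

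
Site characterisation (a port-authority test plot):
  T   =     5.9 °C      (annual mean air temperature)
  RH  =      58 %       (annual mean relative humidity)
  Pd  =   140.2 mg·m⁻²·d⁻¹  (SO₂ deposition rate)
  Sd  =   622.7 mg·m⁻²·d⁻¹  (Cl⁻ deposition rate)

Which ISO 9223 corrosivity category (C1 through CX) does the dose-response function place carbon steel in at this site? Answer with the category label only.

carbon steel: T≤10 °C ⇒ hinge +0.150·(5.9−10) = -0.6150
  Pd branch = 1.77·Pd^0.52·e^(0.02·RH+f) = 39.9 μm/a
  Sd branch = 0.102·Sd^0.62·e^(0.033·RH+0.04·T) = 47.29 μm/a
  r_corr = 39.9 + 47.29 = 87.19 μm/a
Category bounds: 80…200 μm/a bracket r_corr ⇒ C5

C5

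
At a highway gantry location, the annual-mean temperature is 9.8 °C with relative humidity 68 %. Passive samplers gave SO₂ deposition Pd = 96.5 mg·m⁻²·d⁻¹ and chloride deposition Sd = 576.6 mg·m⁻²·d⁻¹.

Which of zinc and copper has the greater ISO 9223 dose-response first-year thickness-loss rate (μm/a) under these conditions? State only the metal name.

zinc: T≤10 °C ⇒ hinge +0.038·(9.8−10) = -0.0076
  SO₂ term: 0.0129·96.5^0.44·exp(0.046·68-0.0076) = 2.182
  Cl⁻ term: 0.0175·576.6^0.57·exp(0.008·68+0.085·9.8) = 2.599
  r_corr = 2.182 + 2.599 = 4.781 μm/a
copper: temperature factor f = +0.126·(-0.2) = -0.0252
  Pd branch = 0.0053·Pd^0.26·e^(0.059·RH+f) = 0.9369 μm/a
  Sd branch = 0.01025·Sd^0.27·e^(0.036·RH+0.049·T) = 1.066 μm/a
  sum: 0.9369 + 1.066 → r_corr = 2.003 μm/a
Ordering by μm/a: zinc (4.78) > copper (2)

zinc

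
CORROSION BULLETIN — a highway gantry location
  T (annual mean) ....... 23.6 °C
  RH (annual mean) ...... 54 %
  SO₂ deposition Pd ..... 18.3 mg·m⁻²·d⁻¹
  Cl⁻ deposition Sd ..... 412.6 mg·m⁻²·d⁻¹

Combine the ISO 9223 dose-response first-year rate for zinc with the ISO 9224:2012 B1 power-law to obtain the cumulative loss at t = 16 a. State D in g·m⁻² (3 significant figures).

D(16) = 436 g·m⁻²

zinc: f(T) = -0.071·(T−10) [T>10 °C] = -0.9656
  Pd branch = 0.0129·Pd^0.44·e^(0.046·RH+f) = 0.2116 μm/a
  Sd branch = 0.0175·Sd^0.57·e^(0.008·RH+0.085·T) = 6.204 μm/a
  r_corr = 0.2116 + 6.204 = 6.416 μm/a
Long-term exponent b (ISO 9224 Table 2, B1) = 0.813
  D(16) = 6.416 × 16^0.813 = 6.416 × 9.527 = 61.12 μm
  Mass loss = 61.12 μm × 7.14 g/cm³ = 436.4 g·m⁻²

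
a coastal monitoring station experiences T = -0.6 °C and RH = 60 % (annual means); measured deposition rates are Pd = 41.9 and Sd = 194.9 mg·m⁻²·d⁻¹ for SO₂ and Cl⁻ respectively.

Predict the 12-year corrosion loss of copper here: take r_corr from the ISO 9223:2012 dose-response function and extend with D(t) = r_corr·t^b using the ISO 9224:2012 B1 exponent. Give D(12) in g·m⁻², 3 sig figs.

copper: T≤10 °C ⇒ hinge +0.126·(-0.6−10) = -1.3356
  Pd branch = 0.0053·Pd^0.26·e^(0.059·RH+f) = 0.1269 μm/a
  Sd branch = 0.01025·Sd^0.27·e^(0.036·RH+0.049·T) = 0.3583 μm/a
  sum: 0.1269 + 0.3583 → r_corr = 0.4852 μm/a
Long-term exponent b (ISO 9224 Table 2, B1) = 0.667
  D(12) = 0.4852 × 12^0.667 = 0.4852 × 5.246 = 2.545 μm
  Mass loss = 2.545 μm × 8.96 g/cm³ = 22.81 g·m⁻²

D(12) = 22.8 g·m⁻²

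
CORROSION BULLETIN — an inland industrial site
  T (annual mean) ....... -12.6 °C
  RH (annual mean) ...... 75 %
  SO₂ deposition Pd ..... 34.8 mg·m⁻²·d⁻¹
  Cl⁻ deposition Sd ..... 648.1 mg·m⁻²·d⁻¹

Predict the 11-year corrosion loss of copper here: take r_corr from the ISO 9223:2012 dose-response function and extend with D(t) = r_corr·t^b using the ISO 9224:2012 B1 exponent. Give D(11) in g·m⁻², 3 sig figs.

D(11) = 23.8 g·m⁻²

copper: f(T) = +0.126·(T−10) [T≤10 °C] = -2.8476
  Pd branch = 0.0053·Pd^0.26·e^(0.059·RH+f) = 0.06459 μm/a
  Sd branch = 0.01025·Sd^0.27·e^(0.036·RH+0.049·T) = 0.4724 μm/a
  sum: 0.06459 + 0.4724 → r_corr = 0.537 μm/a
Long-term exponent b (ISO 9224 Table 2, B1) = 0.667
  D(11) = 0.537 × 11^0.667 = 0.537 × 4.95 = 2.658 μm
  Mass loss = 2.658 μm × 8.96 g/cm³ = 23.82 g·m⁻²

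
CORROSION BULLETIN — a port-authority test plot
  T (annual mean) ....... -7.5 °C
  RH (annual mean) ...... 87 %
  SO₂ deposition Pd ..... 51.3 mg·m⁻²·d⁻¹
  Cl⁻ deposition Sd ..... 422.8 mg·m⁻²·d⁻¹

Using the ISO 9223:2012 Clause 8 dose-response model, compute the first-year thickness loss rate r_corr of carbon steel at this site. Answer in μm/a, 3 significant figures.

carbon steel: T≤10 °C ⇒ hinge +0.150·(-7.5−10) = -2.6250
  SO₂ term: 1.77·51.3^0.52·exp(0.02·87-2.6250) = 5.661
  Sd branch = 0.102·Sd^0.62·e^(0.033·RH+0.04·T) = 56.67 μm/a
  sum: 5.661 + 56.67 → r_corr = 62.33 μm/a

r_corr = 62.3 μm/a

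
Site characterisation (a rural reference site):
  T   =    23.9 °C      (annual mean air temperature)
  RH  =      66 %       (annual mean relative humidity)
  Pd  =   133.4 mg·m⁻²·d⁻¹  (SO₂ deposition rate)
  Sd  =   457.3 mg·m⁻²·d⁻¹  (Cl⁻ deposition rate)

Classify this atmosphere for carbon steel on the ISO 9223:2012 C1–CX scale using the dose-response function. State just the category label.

carbon steel: temperature factor f = -0.054·(13.9) = -0.7506
  SO₂ term: 1.77·133.4^0.52·exp(0.02·66-0.7506) = 39.84
  Sd branch = 0.102·Sd^0.62·e^(0.033·RH+0.04·T) = 104.5 μm/a
  r_corr = 39.84 + 104.5 = 144.3 μm/a
Category bounds: 80…200 μm/a bracket r_corr ⇒ C5

C5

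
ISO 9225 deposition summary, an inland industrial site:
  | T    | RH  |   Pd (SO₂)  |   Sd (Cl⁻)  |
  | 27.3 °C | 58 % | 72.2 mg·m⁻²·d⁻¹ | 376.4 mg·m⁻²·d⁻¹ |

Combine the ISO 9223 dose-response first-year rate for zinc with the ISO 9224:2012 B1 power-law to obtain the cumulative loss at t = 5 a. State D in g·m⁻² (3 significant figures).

zinc: temperature factor f = -0.071·(17.3) = -1.2283
  SO₂ term: 0.0129·72.2^0.44·exp(0.046·58-1.2283) = 0.3578
  Sd branch = 0.0175·Sd^0.57·e^(0.008·RH+0.085·T) = 8.326 μm/a
  r_corr = 0.3578 + 8.326 = 8.684 μm/a
Power-law: D(5) = r_corr · 5^0.813
  D(5) = 8.684 × 5^0.813 = 8.684 × 3.701 = 32.14 μm
  Mass loss = 32.14 μm × 7.14 g/cm³ = 229.4 g·m⁻²

D(5) = 229 g·m⁻²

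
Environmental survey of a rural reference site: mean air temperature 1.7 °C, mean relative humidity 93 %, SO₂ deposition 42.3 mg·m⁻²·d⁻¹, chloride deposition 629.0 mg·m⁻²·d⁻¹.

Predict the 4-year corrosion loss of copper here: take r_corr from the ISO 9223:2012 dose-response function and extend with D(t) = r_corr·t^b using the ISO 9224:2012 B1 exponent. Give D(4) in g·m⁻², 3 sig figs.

copper: temperature factor f = +0.126·(-8.3) = -1.0458
  sulphur-dioxide contribution → 1.191 μm/a
  chloride contribution → 1.805 μm/a
  ⇒ r_corr(copper) = 2.996 μm/a
Long-term exponent b (ISO 9224 Table 2, B1) = 0.667
  D(4) = 2.996 × 4^0.667 = 2.996 × 2.521 = 7.554 μm
  Mass loss = 7.554 μm × 8.96 g/cm³ = 67.68 g·m⁻²

D(4) = 67.7 g·m⁻²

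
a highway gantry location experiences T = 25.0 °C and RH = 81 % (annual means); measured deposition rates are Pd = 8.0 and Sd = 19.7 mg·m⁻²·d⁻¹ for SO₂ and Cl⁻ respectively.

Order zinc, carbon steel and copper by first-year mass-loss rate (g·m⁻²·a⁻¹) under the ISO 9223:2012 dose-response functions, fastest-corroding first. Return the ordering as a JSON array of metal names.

zinc: temperature factor f = -0.071·(15.0) = -1.0650
  sulphur-dioxide contribution → 0.4609 μm/a
  chloride contribution → 1.532 μm/a
  ⇒ r_corr(zinc) = 1.993 μm/a
  mass loss = 1.993 μm/a × 7.14 g/cm³ = 14.23 g·m⁻²·a⁻¹
carbon steel: temperature factor f = -0.054·(15.0) = -0.8100
  sulphur-dioxide contribution → 11.73 μm/a
  chloride contribution → 25.49 μm/a
  ⇒ r_corr(carbon steel) = 37.22 μm/a
  mass loss = 37.22 μm/a × 7.85 g/cm³ = 292.2 g·m⁻²·a⁻¹
copper: f(T) = -0.080·(T−10) [T>10 °C] = -1.2000
  sulphur-dioxide contribution → 0.3262 μm/a
  chloride contribution → 1.441 μm/a
  ⇒ r_corr(copper) = 1.767 μm/a
  mass loss = 1.767 μm/a × 8.96 g/cm³ = 15.83 g·m⁻²·a⁻¹
Ordering by g·m⁻²·a⁻¹: carbon steel (292) > copper (15.8) > zinc (14.2)

["carbon steel", "copper", "zinc"]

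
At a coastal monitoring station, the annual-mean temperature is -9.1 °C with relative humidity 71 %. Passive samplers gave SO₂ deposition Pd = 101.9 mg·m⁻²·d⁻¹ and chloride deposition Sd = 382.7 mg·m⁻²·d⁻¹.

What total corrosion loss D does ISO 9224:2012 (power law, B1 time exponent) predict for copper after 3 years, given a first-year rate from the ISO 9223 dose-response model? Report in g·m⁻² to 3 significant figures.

copper: T≤10 °C ⇒ hinge +0.126·(-9.1−10) = -2.4066
  SO₂ term: 0.0053·101.9^0.26·exp(0.059·71-2.4066) = 0.1048
  Sd branch = 0.01025·Sd^0.27·e^(0.036·RH+0.049·T) = 0.4212 μm/a
  r_corr = 0.1048 + 0.4212 = 0.526 μm/a
ISO 9224: D(t) = r_corr · t^b with b = 0.667 (copper, B1)
  D(3) = 0.526 × 3^0.667 = 0.526 × 2.081 = 1.095 μm
  Mass loss = 1.095 μm × 8.96 g/cm³ = 9.808 g·m⁻²

D(3) = 9.81 g·m⁻²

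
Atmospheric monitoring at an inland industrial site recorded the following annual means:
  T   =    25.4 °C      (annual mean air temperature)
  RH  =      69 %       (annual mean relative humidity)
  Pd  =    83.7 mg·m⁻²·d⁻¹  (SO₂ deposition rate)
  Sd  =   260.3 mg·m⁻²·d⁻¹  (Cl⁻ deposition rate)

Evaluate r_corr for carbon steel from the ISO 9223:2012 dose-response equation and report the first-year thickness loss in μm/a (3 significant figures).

carbon steel: f(T) = -0.054·(T−10) [T>10 °C] = -0.8316
  sulphur-dioxide contribution → 30.62 μm/a
  chloride contribution → 86.36 μm/a
  ⇒ r_corr(carbon steel) = 117 μm/a

r_corr = 117 μm/a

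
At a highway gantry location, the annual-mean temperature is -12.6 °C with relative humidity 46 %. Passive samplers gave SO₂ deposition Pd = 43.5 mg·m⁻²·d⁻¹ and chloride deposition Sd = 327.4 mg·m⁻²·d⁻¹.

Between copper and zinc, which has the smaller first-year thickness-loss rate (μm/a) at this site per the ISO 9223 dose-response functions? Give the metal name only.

copper: T≤10 °C ⇒ hinge +0.126·(-12.6−10) = -2.8476
  Pd branch = 0.0053·Pd^0.26·e^(0.059·RH+f) = 0.01237 μm/a
  Sd branch = 0.01025·Sd^0.27·e^(0.036·RH+0.049·T) = 0.1383 μm/a
  r_corr = 0.01237 + 0.1383 = 0.1507 μm/a
zinc: f(T) = +0.038·(T−10) [T≤10 °C] = -0.8588
  SO₂ term: 0.0129·43.5^0.44·exp(0.046·46-0.8588) = 0.2385
  Sd branch = 0.0175·Sd^0.57·e^(0.008·RH+0.085·T) = 0.2351 μm/a
  r_corr = 0.2385 + 0.2351 = 0.4737 μm/a
Ordering by μm/a: zinc (0.474) > copper (0.151)

copper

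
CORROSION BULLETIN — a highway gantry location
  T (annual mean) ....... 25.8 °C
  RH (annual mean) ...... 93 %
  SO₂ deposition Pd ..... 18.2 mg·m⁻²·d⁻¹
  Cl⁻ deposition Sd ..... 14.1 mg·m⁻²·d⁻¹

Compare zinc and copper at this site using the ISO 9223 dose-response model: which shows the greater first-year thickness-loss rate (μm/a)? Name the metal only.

zinc: T>10 °C ⇒ hinge -0.071·(25.8−10) = -1.1218
  SO₂ term: 0.0129·18.2^0.44·exp(0.046·93-1.1218) = 1.086
  Sd branch = 0.0175·Sd^0.57·e^(0.008·RH+0.085·T) = 1.491 μm/a
  sum: 1.086 + 1.491 → r_corr = 2.577 μm/a
copper: temperature factor f = -0.080·(15.8) = -1.2640
  SO₂ term: 0.0053·18.2^0.26·exp(0.059·93-1.2640) = 0.769
  Cl⁻ term: 0.01025·14.1^0.27·exp(0.036·93+0.049·25.8) = 2.109
  r_corr = 0.769 + 2.109 = 2.878 μm/a
Ordering by μm/a: copper (2.88) > zinc (2.58)

copper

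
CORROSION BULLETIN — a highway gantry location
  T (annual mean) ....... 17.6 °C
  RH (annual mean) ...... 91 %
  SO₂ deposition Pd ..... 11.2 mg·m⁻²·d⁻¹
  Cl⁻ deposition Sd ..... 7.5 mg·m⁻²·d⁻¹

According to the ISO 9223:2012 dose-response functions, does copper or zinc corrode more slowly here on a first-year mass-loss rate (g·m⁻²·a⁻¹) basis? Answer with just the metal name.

copper: f(T) = -0.080·(T−10) [T>10 °C] = -0.6080
  Pd branch = 0.0053·Pd^0.26·e^(0.059·RH+f) = 1.161 μm/a
  Sd branch = 0.01025·Sd^0.27·e^(0.036·RH+0.049·T) = 1.107 μm/a
  sum: 1.161 + 1.107 → r_corr = 2.268 μm/a
  mass loss = 2.268 μm/a × 8.96 g/cm³ = 20.32 g·m⁻²·a⁻¹
zinc: T>10 °C ⇒ hinge -0.071·(17.6−10) = -0.5396
  SO₂ term: 0.0129·11.2^0.44·exp(0.046·91-0.5396) = 1.432
  Sd branch = 0.0175·Sd^0.57·e^(0.008·RH+0.085·T) = 0.5101 μm/a
  sum: 1.432 + 0.5101 → r_corr = 1.942 μm/a
  mass loss = 1.942 μm/a × 7.14 g/cm³ = 13.86 g·m⁻²·a⁻¹
Ordering by g·m⁻²·a⁻¹: copper (20.3) > zinc (13.9)

zinc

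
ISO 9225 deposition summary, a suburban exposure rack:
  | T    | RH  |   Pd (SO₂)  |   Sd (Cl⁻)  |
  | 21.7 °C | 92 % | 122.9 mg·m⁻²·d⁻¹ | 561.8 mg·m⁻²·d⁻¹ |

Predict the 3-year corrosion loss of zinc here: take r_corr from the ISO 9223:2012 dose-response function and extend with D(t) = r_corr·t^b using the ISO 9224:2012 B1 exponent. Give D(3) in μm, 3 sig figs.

D(3) = 28.7 μm

zinc: f(T) = -0.071·(T−10) [T>10 °C] = -0.8307
  SO₂ term: 0.0129·122.9^0.44·exp(0.046·92-0.8307) = 3.215
  Sd branch = 0.0175·Sd^0.57·e^(0.008·RH+0.085·T) = 8.531 μm/a
  r_corr = 3.215 + 8.531 = 11.75 μm/a
Power-law: D(3) = r_corr · 3^0.813
  D(3) = 11.75 × 3^0.813 = 11.75 × 2.443 = 28.69 μm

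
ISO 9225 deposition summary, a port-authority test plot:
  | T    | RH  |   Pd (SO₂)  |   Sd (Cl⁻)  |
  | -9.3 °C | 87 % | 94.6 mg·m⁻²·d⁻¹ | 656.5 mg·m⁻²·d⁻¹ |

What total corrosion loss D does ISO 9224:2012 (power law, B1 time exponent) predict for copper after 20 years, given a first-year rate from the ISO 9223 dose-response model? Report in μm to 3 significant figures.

copper: temperature factor f = +0.126·(-19.3) = -2.4318
  Pd branch = 0.0053·Pd^0.26·e^(0.059·RH+f) = 0.2577 μm/a
  Sd branch = 0.01025·Sd^0.27·e^(0.036·RH+0.049·T) = 0.8584 μm/a
  sum: 0.2577 + 0.8584 → r_corr = 1.116 μm/a
Long-term exponent b (ISO 9224 Table 2, B1) = 0.667
  D(20) = 1.116 × 20^0.667 = 1.116 × 7.375 = 8.232 μm

D(20) = 8.23 μm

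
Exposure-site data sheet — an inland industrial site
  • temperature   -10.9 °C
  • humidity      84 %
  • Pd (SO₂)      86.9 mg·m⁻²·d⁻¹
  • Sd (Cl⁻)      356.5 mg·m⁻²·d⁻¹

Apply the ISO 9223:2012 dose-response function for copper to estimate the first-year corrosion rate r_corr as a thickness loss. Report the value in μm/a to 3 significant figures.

r_corr = 0.777 μm/a

copper: temperature factor f = +0.126·(-20.9) = -2.6334
  Pd branch = 0.0053·Pd^0.26·e^(0.059·RH+f) = 0.1726 μm/a
  Sd branch = 0.01025·Sd^0.27·e^(0.036·RH+0.049·T) = 0.6041 μm/a
  sum: 0.1726 + 0.6041 → r_corr = 0.7768 μm/a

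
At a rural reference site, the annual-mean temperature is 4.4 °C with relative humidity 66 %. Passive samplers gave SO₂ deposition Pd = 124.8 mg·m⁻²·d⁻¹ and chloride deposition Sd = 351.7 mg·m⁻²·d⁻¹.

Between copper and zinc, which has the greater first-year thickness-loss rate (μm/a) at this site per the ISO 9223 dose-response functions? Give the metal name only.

copper: f(T) = +0.126·(T−10) [T≤10 °C] = -0.7056
  Pd branch = 0.0053·Pd^0.26·e^(0.059·RH+f) = 0.4508 μm/a
  Sd branch = 0.01025·Sd^0.27·e^(0.036·RH+0.049·T) = 0.6664 μm/a
  sum: 0.4508 + 0.6664 → r_corr = 1.117 μm/a
zinc: temperature factor f = +0.038·(-5.6) = -0.2128
  Pd branch = 0.0129·Pd^0.44·e^(0.046·RH+f) = 1.816 μm/a
  Cl⁻ term: 0.0175·351.7^0.57·exp(0.008·66+0.085·4.4) = 1.219
  r_corr = 1.816 + 1.219 = 3.035 μm/a
Ordering by μm/a: zinc (3.03) > copper (1.12)

zinc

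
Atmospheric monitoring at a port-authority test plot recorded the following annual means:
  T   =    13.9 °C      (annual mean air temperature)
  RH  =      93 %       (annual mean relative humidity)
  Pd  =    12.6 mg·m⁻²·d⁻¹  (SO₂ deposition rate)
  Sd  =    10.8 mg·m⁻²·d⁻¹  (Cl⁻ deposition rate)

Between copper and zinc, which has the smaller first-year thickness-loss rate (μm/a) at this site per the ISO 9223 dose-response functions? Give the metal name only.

zinc

copper: T>10 °C ⇒ hinge -0.080·(13.9−10) = -0.3120
  sulphur-dioxide contribution → 1.811 μm/a
  chloride contribution → 1.095 μm/a
  ⇒ r_corr(copper) = 2.906 μm/a
zinc: T>10 °C ⇒ hinge -0.071·(13.9−10) = -0.2769
  sulphur-dioxide contribution → 2.15 μm/a
  chloride contribution → 0.4659 μm/a
  ⇒ r_corr(zinc) = 2.616 μm/a
Ordering by μm/a: copper (2.91) > zinc (2.62)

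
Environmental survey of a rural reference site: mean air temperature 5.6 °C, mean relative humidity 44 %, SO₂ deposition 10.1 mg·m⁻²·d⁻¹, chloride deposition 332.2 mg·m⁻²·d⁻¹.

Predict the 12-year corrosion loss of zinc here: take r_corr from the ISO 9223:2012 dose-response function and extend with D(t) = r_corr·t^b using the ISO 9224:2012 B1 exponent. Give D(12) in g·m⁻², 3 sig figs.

D(12) = 71.3 g·m⁻²

zinc: f(T) = +0.038·(T−10) [T≤10 °C] = -0.1672
  Pd branch = 0.0129·Pd^0.44·e^(0.046·RH+f) = 0.2285 μm/a
  Sd branch = 0.0175·Sd^0.57·e^(0.008·RH+0.085·T) = 1.096 μm/a
  sum: 0.2285 + 1.096 → r_corr = 1.325 μm/a
ISO 9224: D(t) = r_corr · t^b with b = 0.813 (zinc, B1)
  D(12) = 1.325 × 12^0.813 = 1.325 × 7.54 = 9.987 μm
  Mass loss = 9.987 μm × 7.14 g/cm³ = 71.31 g·m⁻²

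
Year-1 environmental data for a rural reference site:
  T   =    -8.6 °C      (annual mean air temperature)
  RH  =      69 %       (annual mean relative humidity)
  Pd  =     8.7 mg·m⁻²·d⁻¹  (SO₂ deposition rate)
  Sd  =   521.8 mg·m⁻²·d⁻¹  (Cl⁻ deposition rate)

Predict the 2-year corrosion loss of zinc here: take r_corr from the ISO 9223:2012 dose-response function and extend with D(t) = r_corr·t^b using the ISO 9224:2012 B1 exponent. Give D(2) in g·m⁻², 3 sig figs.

D(2) = 11.4 g·m⁻²

zinc: f(T) = +0.038·(T−10) [T≤10 °C] = -0.7068
  SO₂ term: 0.0129·8.7^0.44·exp(0.046·69-0.7068) = 0.394
  Sd branch = 0.0175·Sd^0.57·e^(0.008·RH+0.085·T) = 0.5179 μm/a
  sum: 0.394 + 0.5179 → r_corr = 0.9119 μm/a
Power-law: D(2) = r_corr · 2^0.813
  D(2) = 0.9119 × 2^0.813 = 0.9119 × 1.757 = 1.602 μm
  Mass loss = 1.602 μm × 7.14 g/cm³ = 11.44 g·m⁻²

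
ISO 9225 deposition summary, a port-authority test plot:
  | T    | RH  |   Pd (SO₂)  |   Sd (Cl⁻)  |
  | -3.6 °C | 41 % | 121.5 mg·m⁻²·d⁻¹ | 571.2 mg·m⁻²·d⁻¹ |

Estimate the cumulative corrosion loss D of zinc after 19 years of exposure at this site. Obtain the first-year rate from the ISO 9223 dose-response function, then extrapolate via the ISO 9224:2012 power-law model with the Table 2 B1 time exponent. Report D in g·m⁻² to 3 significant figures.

D(19) = 84.9 g·m⁻²

zinc: T≤10 °C ⇒ hinge +0.038·(-3.6−10) = -0.5168
  SO₂ term: 0.0129·121.5^0.44·exp(0.046·41-0.5168) = 0.4192
  Sd branch = 0.0175·Sd^0.57·e^(0.008·RH+0.085·T) = 0.6667 μm/a
  r_corr = 0.4192 + 0.6667 = 1.086 μm/a
ISO 9224: D(t) = r_corr · t^b with b = 0.813 (zinc, B1)
  D(19) = 1.086 × 19^0.813 = 1.086 × 10.96 = 11.9 μm
  Mass loss = 11.9 μm × 7.14 g/cm³ = 84.95 g·m⁻²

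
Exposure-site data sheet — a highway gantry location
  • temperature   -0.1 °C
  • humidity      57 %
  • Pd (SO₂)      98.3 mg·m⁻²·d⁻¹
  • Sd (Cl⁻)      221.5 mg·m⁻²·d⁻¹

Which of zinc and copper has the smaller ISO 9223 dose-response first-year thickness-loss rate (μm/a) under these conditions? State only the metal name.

copper

zinc: T≤10 °C ⇒ hinge +0.038·(-0.1−10) = -0.3838
  sulphur-dioxide contribution → 0.9106 μm/a
  chloride contribution → 0.5946 μm/a
  total first-year rate 1.505 μm/a
copper: temperature factor f = +0.126·(-10.1) = -1.2726
  sulphur-dioxide contribution → 0.1413 μm/a
  chloride contribution → 0.3412 μm/a
  total first-year rate 0.4825 μm/a
Ordering by μm/a: zinc (1.51) > copper (0.483)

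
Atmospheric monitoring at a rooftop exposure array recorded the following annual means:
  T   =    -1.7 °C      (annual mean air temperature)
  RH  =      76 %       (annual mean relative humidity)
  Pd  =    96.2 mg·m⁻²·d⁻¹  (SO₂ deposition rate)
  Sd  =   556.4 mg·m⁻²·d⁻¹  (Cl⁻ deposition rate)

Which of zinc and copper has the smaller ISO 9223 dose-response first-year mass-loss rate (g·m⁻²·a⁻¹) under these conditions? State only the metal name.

copper

zinc: T≤10 °C ⇒ hinge +0.038·(-1.7−10) = -0.4446
  Pd branch = 0.0129·Pd^0.44·e^(0.046·RH+f) = 2.034 μm/a
  Sd branch = 0.0175·Sd^0.57·e^(0.008·RH+0.085·T) = 1.021 μm/a
  sum: 2.034 + 1.021 → r_corr = 3.056 μm/a
  mass loss = 3.056 μm/a × 7.14 g/cm³ = 21.82 g·m⁻²·a⁻¹
copper: T≤10 °C ⇒ hinge +0.126·(-1.7−10) = -1.4742
  Pd branch = 0.0053·Pd^0.26·e^(0.059·RH+f) = 0.3524 μm/a
  Sd branch = 0.01025·Sd^0.27·e^(0.036·RH+0.049·T) = 0.8017 μm/a
  sum: 0.3524 + 0.8017 → r_corr = 1.154 μm/a
  mass loss = 1.154 μm/a × 8.96 g/cm³ = 10.34 g·m⁻²·a⁻¹
Ordering by g·m⁻²·a⁻¹: zinc (21.8) > copper (10.3)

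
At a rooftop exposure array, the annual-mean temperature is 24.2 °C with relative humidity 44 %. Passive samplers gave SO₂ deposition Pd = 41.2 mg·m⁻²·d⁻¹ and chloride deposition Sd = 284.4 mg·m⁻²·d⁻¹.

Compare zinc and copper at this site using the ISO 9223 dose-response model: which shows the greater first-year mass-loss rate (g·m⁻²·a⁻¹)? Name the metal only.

zinc

zinc: T>10 °C ⇒ hinge -0.071·(24.2−10) = -1.0082
  SO₂ term: 0.0129·41.2^0.44·exp(0.046·44-1.0082) = 0.1829
  Cl⁻ term: 0.0175·284.4^0.57·exp(0.008·44+0.085·24.2) = 4.875
  r_corr = 0.1829 + 4.875 = 5.058 μm/a
  mass loss = 5.058 μm/a × 7.14 g/cm³ = 36.12 g·m⁻²·a⁻¹
copper: temperature factor f = -0.080·(14.2) = -1.1360
  SO₂ term: 0.0053·41.2^0.26·exp(0.059·44-1.1360) = 0.06001
  Cl⁻ term: 0.01025·284.4^0.27·exp(0.036·44+0.049·24.2) = 0.752
  sum: 0.06001 + 0.752 → r_corr = 0.812 μm/a
  mass loss = 0.812 μm/a × 8.96 g/cm³ = 7.275 g·m⁻²·a⁻¹
Ordering by g·m⁻²·a⁻¹: zinc (36.1) > copper (7.28)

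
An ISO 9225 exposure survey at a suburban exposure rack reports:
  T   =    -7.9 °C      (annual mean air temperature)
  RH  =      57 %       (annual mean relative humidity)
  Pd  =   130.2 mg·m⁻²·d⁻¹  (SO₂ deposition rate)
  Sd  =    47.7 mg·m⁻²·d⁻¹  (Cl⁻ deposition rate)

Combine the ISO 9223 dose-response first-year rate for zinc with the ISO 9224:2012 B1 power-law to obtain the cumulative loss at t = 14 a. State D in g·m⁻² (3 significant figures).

D(14) = 54.5 g·m⁻²

zinc: T≤10 °C ⇒ hinge +0.038·(-7.9−10) = -0.6802
  Pd branch = 0.0129·Pd^0.44·e^(0.046·RH+f) = 0.7662 μm/a
  Cl⁻ term: 0.0175·47.7^0.57·exp(0.008·57+0.085·-7.9) = 0.1277
  sum: 0.7662 + 0.1277 → r_corr = 0.8939 μm/a
Long-term exponent b (ISO 9224 Table 2, B1) = 0.813
  D(14) = 0.8939 × 14^0.813 = 0.8939 × 8.547 = 7.64 μm
  Mass loss = 7.64 μm × 7.14 g/cm³ = 54.55 g·m⁻²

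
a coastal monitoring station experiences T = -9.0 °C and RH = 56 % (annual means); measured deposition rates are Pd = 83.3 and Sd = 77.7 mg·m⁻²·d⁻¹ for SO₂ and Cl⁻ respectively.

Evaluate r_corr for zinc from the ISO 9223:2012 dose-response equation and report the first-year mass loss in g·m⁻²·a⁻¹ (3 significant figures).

r_corr = 5.20 g·m⁻²·a⁻¹

zinc: f(T) = +0.038·(T−10) [T≤10 °C] = -0.7220
  Pd branch = 0.0129·Pd^0.44·e^(0.046·RH+f) = 0.5766 μm/a
  Cl⁻ term: 0.0175·77.7^0.57·exp(0.008·56+0.085·-9.0) = 0.1524
  sum: 0.5766 + 0.1524 → r_corr = 0.7289 μm/a
Convert to mass loss: 0.7289 μm/a × 7.14 g/cm³ = 5.205 g·m⁻²·a⁻¹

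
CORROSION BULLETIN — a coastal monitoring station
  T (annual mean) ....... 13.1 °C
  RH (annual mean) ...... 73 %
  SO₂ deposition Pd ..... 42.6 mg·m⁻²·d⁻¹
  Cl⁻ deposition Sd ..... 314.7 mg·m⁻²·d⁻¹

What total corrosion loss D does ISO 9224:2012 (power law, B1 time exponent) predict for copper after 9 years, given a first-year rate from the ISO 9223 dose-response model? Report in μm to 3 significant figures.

copper: T>10 °C ⇒ hinge -0.080·(13.1−10) = -0.2480
  Pd branch = 0.0053·Pd^0.26·e^(0.059·RH+f) = 0.8142 μm/a
  Sd branch = 0.01025·Sd^0.27·e^(0.036·RH+0.049·T) = 1.274 μm/a
  r_corr = 0.8142 + 1.274 = 2.088 μm/a
ISO 9224: D(t) = r_corr · t^b with b = 0.667 (copper, B1)
  D(9) = 2.088 × 9^0.667 = 2.088 × 4.33 = 9.043 μm

D(9) = 9.04 μm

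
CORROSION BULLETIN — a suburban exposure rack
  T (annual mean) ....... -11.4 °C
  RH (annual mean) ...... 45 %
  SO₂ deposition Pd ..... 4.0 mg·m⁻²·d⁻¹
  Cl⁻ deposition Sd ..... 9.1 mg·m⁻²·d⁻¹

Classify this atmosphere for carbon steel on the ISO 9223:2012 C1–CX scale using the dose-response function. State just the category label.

carbon steel: f(T) = +0.150·(T−10) [T≤10 °C] = -3.2100
  Pd branch = 1.77·Pd^0.52·e^(0.02·RH+f) = 0.3613 μm/a
  Sd branch = 0.102·Sd^0.62·e^(0.033·RH+0.04·T) = 1.122 μm/a
  r_corr = 0.3613 + 1.122 = 1.484 μm/a
ISO 9223 Table 2 (carbon steel): 1.3 < 1.48 ≤ 25 μm/a ⇒ C2

C2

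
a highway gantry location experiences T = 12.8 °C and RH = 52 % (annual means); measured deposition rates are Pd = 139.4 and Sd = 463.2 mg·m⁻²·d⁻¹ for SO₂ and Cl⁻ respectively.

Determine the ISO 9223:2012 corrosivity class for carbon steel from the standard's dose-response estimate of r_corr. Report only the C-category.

carbon steel: temperature factor f = -0.054·(2.8) = -0.1512
  Pd branch = 1.77·Pd^0.52·e^(0.02·RH+f) = 56.1 μm/a
  Sd branch = 0.102·Sd^0.62·e^(0.033·RH+0.04·T) = 42.56 μm/a
  sum: 56.1 + 42.56 → r_corr = 98.66 μm/a
98.7 μm/a falls in (80, 200] for carbon steel → category C5

C5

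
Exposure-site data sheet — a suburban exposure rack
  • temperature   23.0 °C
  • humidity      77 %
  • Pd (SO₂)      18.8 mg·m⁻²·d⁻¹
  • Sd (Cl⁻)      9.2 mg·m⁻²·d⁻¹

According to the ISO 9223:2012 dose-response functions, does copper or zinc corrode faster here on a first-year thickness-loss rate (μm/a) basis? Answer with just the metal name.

copper: T>10 °C ⇒ hinge -0.080·(23.0−10) = -1.0400
  Pd branch = 0.0053·Pd^0.26·e^(0.059·RH+f) = 0.3775 μm/a
  Cl⁻ term: 0.01025·9.2^0.27·exp(0.036·77+0.049·23.0) = 0.921
  r_corr = 0.3775 + 0.921 = 1.298 μm/a
zinc: f(T) = -0.071·(T−10) [T>10 °C] = -0.9230
  Pd branch = 0.0129·Pd^0.44·e^(0.046·RH+f) = 0.6436 μm/a
  Cl⁻ term: 0.0175·9.2^0.57·exp(0.008·77+0.085·23.0) = 0.8109
  sum: 0.6436 + 0.8109 → r_corr = 1.455 μm/a
Ordering by μm/a: zinc (1.45) > copper (1.3)

zinc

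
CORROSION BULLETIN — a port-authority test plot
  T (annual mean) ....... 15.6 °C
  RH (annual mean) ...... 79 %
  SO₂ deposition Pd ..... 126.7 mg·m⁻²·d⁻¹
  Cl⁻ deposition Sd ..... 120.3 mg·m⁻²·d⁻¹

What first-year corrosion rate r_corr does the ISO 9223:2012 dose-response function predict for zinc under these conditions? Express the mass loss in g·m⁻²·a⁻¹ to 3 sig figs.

r_corr = 33.3 g·m⁻²·a⁻¹

zinc: temperature factor f = -0.071·(5.6) = -0.3976
  SO₂ term: 0.0129·126.7^0.44·exp(0.046·79-0.3976) = 2.763
  Sd branch = 0.0175·Sd^0.57·e^(0.008·RH+0.085·T) = 1.902 μm/a
  sum: 2.763 + 1.902 → r_corr = 4.665 μm/a
Convert to mass loss: 4.665 μm/a × 7.14 g/cm³ = 33.3 g·m⁻²·a⁻¹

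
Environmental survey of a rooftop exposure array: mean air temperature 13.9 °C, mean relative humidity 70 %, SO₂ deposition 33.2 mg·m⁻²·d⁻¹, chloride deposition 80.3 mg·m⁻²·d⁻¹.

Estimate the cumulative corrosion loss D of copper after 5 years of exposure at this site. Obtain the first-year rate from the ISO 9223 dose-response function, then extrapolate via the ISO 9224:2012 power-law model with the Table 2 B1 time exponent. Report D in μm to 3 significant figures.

D(5) = 4.16 μm

copper: temperature factor f = -0.080·(3.9) = -0.3120
  SO₂ term: 0.0053·33.2^0.26·exp(0.059·70-0.3120) = 0.5997
  Cl⁻ term: 0.01025·80.3^0.27·exp(0.036·70+0.049·13.9) = 0.8227
  r_corr = 0.5997 + 0.8227 = 1.422 μm/a
ISO 9224: D(t) = r_corr · t^b with b = 0.667 (copper, B1)
  D(5) = 1.422 × 5^0.667 = 1.422 × 2.926 = 4.161 μm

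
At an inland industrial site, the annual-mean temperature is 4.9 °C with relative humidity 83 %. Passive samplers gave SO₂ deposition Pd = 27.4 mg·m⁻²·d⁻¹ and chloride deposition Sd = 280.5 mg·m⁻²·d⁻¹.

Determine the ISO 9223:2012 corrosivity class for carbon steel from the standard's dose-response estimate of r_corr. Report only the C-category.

carbon steel: temperature factor f = +0.150·(-5.1) = -0.7650
  sulphur-dioxide contribution → 24.23 μm/a
  chloride contribution → 63.24 μm/a
  total first-year rate 87.46 μm/a
ISO 9223 Table 2 (carbon steel): 80 < 87.5 ≤ 200 μm/a ⇒ C5

C5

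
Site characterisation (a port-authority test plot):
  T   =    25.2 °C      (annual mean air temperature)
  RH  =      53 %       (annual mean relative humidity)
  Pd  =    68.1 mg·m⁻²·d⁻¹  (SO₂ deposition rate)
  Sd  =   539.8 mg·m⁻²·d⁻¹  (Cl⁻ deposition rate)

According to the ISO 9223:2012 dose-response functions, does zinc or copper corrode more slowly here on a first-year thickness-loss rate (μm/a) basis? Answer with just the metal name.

copper

zinc: f(T) = -0.071·(T−10) [T>10 °C] = -1.0792
  sulphur-dioxide contribution → 0.3216 μm/a
  chloride contribution → 8.219 μm/a
  ⇒ r_corr(zinc) = 8.54 μm/a
copper: T>10 °C ⇒ hinge -0.080·(25.2−10) = -1.2160
  sulphur-dioxide contribution → 0.1074 μm/a
  chloride contribution → 1.298 μm/a
  ⇒ r_corr(copper) = 1.406 μm/a
Ordering by μm/a: zinc (8.54) > copper (1.41)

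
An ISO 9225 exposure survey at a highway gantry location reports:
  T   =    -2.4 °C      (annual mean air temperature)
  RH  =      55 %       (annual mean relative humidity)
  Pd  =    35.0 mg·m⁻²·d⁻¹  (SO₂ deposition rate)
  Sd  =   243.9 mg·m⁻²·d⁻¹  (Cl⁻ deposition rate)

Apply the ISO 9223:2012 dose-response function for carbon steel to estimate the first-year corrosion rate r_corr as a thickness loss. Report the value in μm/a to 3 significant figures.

r_corr = 22.4 μm/a

carbon steel: f(T) = +0.150·(T−10) [T≤10 °C] = -1.8600
  sulphur-dioxide contribution → 5.258 μm/a
  chloride contribution → 17.19 μm/a
  ⇒ r_corr(carbon steel) = 22.45 μm/a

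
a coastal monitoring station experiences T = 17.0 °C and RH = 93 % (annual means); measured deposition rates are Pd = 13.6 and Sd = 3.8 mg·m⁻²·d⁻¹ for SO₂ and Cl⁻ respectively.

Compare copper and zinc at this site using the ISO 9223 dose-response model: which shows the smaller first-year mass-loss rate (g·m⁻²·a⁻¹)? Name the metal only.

zinc

copper: T>10 °C ⇒ hinge -0.080·(17.0−10) = -0.5600
  sulphur-dioxide contribution → 1.441 μm/a
  chloride contribution → 0.9617 μm/a
  total first-year rate 2.403 μm/a
  mass loss = 2.403 μm/a × 8.96 g/cm³ = 21.53 g·m⁻²·a⁻¹
zinc: T>10 °C ⇒ hinge -0.071·(17.0−10) = -0.4970
  sulphur-dioxide contribution → 1.784 μm/a
  chloride contribution → 0.3343 μm/a
  total first-year rate 2.118 μm/a
  mass loss = 2.118 μm/a × 7.14 g/cm³ = 15.13 g·m⁻²·a⁻¹
Ordering by g·m⁻²·a⁻¹: copper (21.5) > zinc (15.1)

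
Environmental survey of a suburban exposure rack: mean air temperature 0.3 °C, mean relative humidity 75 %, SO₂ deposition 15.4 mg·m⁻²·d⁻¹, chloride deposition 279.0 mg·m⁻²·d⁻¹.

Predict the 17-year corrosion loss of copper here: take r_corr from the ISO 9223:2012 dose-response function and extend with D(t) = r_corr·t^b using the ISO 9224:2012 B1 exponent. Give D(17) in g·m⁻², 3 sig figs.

D(17) = 57.7 g·m⁻²

copper: f(T) = +0.126·(T−10) [T≤10 °C] = -1.2222
  Pd branch = 0.0053·Pd^0.26·e^(0.059·RH+f) = 0.2655 μm/a
  Cl⁻ term: 0.01025·279.0^0.27·exp(0.036·75+0.049·0.3) = 0.708
  sum: 0.2655 + 0.708 → r_corr = 0.9734 μm/a
ISO 9224: D(t) = r_corr · t^b with b = 0.667 (copper, B1)
  D(17) = 0.9734 × 17^0.667 = 0.9734 × 6.618 = 6.442 μm
  Mass loss = 6.442 μm × 8.96 g/cm³ = 57.72 g·m⁻²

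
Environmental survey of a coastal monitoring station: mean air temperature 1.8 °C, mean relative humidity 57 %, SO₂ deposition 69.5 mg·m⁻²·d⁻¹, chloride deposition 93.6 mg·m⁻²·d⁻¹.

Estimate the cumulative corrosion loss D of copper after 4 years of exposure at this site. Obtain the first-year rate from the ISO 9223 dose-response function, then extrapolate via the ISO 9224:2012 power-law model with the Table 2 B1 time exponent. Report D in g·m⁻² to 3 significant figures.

D(4) = 10.4 g·m⁻²

copper: f(T) = +0.126·(T−10) [T≤10 °C] = -1.0332
  Pd branch = 0.0053·Pd^0.26·e^(0.059·RH+f) = 0.1641 μm/a
  Cl⁻ term: 0.01025·93.6^0.27·exp(0.036·57+0.049·1.8) = 0.2968
  r_corr = 0.1641 + 0.2968 = 0.4609 μm/a
Power-law: D(4) = r_corr · 4^0.667
  D(4) = 0.4609 × 4^0.667 = 0.4609 × 2.521 = 1.162 μm
  Mass loss = 1.162 μm × 8.96 g/cm³ = 10.41 g·m⁻²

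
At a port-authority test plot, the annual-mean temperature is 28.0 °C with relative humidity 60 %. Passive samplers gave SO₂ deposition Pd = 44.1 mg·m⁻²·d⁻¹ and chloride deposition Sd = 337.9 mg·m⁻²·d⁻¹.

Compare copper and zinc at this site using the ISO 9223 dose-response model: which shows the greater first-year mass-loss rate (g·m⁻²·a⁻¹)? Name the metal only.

zinc

copper: T>10 °C ⇒ hinge -0.080·(28.0−10) = -1.4400
  SO₂ term: 0.0053·44.1^0.26·exp(0.059·60-1.4400) = 0.1158
  Cl⁻ term: 0.01025·337.9^0.27·exp(0.036·60+0.049·28.0) = 1.688
  r_corr = 0.1158 + 1.688 = 1.804 μm/a
  mass loss = 1.804 μm/a × 8.96 g/cm³ = 16.16 g·m⁻²·a⁻¹
zinc: T>10 °C ⇒ hinge -0.071·(28.0−10) = -1.2780
  Pd branch = 0.0129·Pd^0.44·e^(0.046·RH+f) = 0.3004 μm/a
  Cl⁻ term: 0.0175·337.9^0.57·exp(0.008·60+0.085·28.0) = 8.444
  sum: 0.3004 + 8.444 → r_corr = 8.744 μm/a
  mass loss = 8.744 μm/a × 7.14 g/cm³ = 62.43 g·m⁻²·a⁻¹
Ordering by g·m⁻²·a⁻¹: zinc (62.4) > copper (16.2)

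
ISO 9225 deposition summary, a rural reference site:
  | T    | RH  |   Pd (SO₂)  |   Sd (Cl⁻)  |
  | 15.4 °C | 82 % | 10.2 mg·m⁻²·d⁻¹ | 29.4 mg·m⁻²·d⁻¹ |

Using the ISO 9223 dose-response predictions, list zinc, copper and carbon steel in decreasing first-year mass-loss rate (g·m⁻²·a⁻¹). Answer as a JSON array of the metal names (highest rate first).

["carbon steel", "copper", "zinc"]

zinc: T>10 °C ⇒ hinge -0.071·(15.4−10) = -0.3834
  Pd branch = 0.0129·Pd^0.44·e^(0.046·RH+f) = 1.062 μm/a
  Cl⁻ term: 0.0175·29.4^0.57·exp(0.008·82+0.085·15.4) = 0.8578
  r_corr = 1.062 + 0.8578 = 1.92 μm/a
  mass loss = 1.92 μm/a × 7.14 g/cm³ = 13.71 g·m⁻²·a⁻¹
copper: temperature factor f = -0.080·(5.4) = -0.4320
  SO₂ term: 0.0053·10.2^0.26·exp(0.059·82-0.4320) = 0.7944
  Cl⁻ term: 0.01025·29.4^0.27·exp(0.036·82+0.049·15.4) = 1.04
  sum: 0.7944 + 1.04 → r_corr = 1.834 μm/a
  mass loss = 1.834 μm/a × 8.96 g/cm³ = 16.43 g·m⁻²·a⁻¹
carbon steel: temperature factor f = -0.054·(5.4) = -0.2916
  SO₂ term: 1.77·10.2^0.52·exp(0.02·82-0.2916) = 22.81
  Cl⁻ term: 0.102·29.4^0.62·exp(0.033·82+0.04·15.4) = 23
  sum: 22.81 + 23 → r_corr = 45.8 μm/a
  mass loss = 45.8 μm/a × 7.85 g/cm³ = 359.6 g·m⁻²·a⁻¹
Ordering by g·m⁻²·a⁻¹: carbon steel (360) > copper (16.4) > zinc (13.7)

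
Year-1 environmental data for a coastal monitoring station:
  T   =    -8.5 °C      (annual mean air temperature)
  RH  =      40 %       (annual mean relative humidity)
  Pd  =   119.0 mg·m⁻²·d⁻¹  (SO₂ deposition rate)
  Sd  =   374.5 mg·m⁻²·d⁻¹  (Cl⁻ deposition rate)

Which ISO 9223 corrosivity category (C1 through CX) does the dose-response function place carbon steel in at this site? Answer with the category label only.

carbon steel: f(T) = +0.150·(T−10) [T≤10 °C] = -2.7750
  Pd branch = 1.77·Pd^0.52·e^(0.02·RH+f) = 2.948 μm/a
  Sd branch = 0.102·Sd^0.62·e^(0.033·RH+0.04·T) = 10.71 μm/a
  sum: 2.948 + 10.71 → r_corr = 13.66 μm/a
Category bounds: 1.3…25 μm/a bracket r_corr ⇒ C2

C2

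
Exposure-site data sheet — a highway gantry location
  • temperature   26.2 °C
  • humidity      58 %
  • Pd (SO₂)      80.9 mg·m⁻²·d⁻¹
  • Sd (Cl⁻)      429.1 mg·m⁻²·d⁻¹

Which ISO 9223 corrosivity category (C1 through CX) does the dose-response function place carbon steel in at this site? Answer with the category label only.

carbon steel: f(T) = -0.054·(T−10) [T>10 °C] = -0.8748
  sulphur-dioxide contribution → 23.12 μm/a
  chloride contribution → 84.56 μm/a
  total first-year rate 107.7 μm/a
Category bounds: 80…200 μm/a bracket r_corr ⇒ C5

C5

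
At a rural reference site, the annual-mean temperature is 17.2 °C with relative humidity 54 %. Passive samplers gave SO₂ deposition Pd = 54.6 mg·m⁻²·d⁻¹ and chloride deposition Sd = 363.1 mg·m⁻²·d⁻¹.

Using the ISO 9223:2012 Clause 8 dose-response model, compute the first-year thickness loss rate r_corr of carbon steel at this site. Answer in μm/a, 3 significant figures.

carbon steel: f(T) = -0.054·(T−10) [T>10 °C] = -0.3888
  Pd branch = 1.77·Pd^0.52·e^(0.02·RH+f) = 28.28 μm/a
  Sd branch = 0.102·Sd^0.62·e^(0.033·RH+0.04·T) = 46.61 μm/a
  sum: 28.28 + 46.61 → r_corr = 74.9 μm/a

r_corr = 74.9 μm/a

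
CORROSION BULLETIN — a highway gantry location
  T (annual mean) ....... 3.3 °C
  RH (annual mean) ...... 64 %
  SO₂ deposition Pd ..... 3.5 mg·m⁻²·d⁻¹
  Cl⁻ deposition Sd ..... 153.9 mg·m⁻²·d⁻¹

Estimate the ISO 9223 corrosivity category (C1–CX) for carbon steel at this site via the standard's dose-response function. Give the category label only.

C3

carbon steel: temperature factor f = +0.150·(-6.7) = -1.0050
  sulphur-dioxide contribution → 4.47 μm/a
  chloride contribution → 21.84 μm/a
  ⇒ r_corr(carbon steel) = 26.31 μm/a
26.3 μm/a falls in (25, 50] for carbon steel → category C3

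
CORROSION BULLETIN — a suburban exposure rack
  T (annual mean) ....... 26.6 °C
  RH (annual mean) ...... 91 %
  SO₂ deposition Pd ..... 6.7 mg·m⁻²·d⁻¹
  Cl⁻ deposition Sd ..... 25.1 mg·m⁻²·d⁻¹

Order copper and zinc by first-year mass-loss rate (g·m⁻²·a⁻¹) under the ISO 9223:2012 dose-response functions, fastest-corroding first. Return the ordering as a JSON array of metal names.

copper: temperature factor f = -0.080·(16.6) = -1.3280
  Pd branch = 0.0053·Pd^0.26·e^(0.059·RH+f) = 0.4944 μm/a
  Cl⁻ term: 0.01025·25.1^0.27·exp(0.036·91+0.049·26.6) = 2.385
  sum: 0.4944 + 2.385 → r_corr = 2.879 μm/a
  mass loss = 2.879 μm/a × 8.96 g/cm³ = 25.8 g·m⁻²·a⁻¹
zinc: T>10 °C ⇒ hinge -0.071·(26.6−10) = -1.1786
  SO₂ term: 0.0129·6.7^0.44·exp(0.046·91-1.1786) = 0.6028
  Sd branch = 0.0175·Sd^0.57·e^(0.008·RH+0.085·T) = 2.183 μm/a
  sum: 0.6028 + 2.183 → r_corr = 2.785 μm/a
  mass loss = 2.785 μm/a × 7.14 g/cm³ = 19.89 g·m⁻²·a⁻¹
Ordering by g·m⁻²·a⁻¹: copper (25.8) > zinc (19.9)

["copper", "zinc"]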